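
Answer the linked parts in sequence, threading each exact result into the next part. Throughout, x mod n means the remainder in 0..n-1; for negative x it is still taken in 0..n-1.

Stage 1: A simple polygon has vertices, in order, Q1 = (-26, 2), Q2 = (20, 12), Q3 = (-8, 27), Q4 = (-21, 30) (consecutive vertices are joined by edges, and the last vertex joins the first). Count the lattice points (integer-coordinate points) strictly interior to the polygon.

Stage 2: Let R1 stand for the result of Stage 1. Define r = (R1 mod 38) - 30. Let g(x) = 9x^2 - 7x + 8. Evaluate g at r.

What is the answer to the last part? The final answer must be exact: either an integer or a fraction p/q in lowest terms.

110

Stage 1: cross terms: (-26*12 - 20*2)=-352, (20*27 - -8*12)=636, (-8*30 - -21*27)=327, (-21*2 - -26*30)=738; twice the area = |1349| = 1349; area = 1349/2; boundary points = 2 + 1 + 1 + 1 = 5; strictly interior points = area - boundary/2 + 1 = 673; answer 673
Stage 2: R1 = 673; r = -3; 9*(-3)^2 - 7*(-3)^1 + 8 = (81) + (21) + (8) = 110; answer 110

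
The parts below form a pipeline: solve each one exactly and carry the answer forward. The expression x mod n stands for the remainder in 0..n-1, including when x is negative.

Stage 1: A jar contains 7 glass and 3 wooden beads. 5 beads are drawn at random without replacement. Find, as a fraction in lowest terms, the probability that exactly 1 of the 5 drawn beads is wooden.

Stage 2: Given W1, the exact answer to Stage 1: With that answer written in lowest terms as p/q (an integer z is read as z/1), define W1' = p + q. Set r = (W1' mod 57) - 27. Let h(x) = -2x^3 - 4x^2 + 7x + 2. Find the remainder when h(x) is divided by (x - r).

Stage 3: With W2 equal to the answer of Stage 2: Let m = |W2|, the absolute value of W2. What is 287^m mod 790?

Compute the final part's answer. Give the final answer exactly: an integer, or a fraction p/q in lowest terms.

Stage 1: total draws C(10,5) = 252; favorable C(3,1)*C(7,4) = 105; P = 5/12; answer 5/12
Stage 2: W1 = 5/12; threaded value p + q = 17; r = -10; remainder = value at the root: -2*(-10)^3 - 4*(-10)^2 + 7*(-10)^1 + 2 = (2000) + (-400) + (-70) + (2) = 1532; answer 1532
Stage 3: W2 = 1532; m = 1532; squarings mod 790: 287^1=287, 287^2=209, 287^4=231, 287^8=431, 287^16=111, 287^32=471, 287^64=641, 287^128=81, 287^256=241, 287^512=411, 287^1024=651; 287^1532 = 287^4 * 287^8 * 287^16 * 287^32 * 287^64 * 287^128 * 287^256 * 287^1024 = 81 (mod 790); answer 81

81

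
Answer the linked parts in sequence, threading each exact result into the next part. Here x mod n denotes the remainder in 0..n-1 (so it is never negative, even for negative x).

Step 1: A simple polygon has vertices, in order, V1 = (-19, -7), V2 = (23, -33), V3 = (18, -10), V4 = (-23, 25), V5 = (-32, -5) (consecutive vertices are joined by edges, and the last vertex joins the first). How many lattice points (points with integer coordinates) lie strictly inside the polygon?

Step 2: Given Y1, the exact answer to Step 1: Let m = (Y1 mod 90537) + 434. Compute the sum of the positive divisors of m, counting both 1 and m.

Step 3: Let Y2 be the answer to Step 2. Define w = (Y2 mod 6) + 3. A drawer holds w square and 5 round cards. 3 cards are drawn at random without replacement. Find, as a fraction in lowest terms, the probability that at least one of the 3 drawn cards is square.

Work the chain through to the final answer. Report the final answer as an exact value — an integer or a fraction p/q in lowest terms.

Step 1: cross terms: (-19*-33 - 23*-7)=788, (23*-10 - 18*-33)=364, (18*25 - -23*-10)=220, (-23*-5 - -32*25)=915, (-32*-7 - -19*-5)=129; twice the area = |2416| = 2416; area = 1208; boundary points = 2 + 1 + 1 + 3 + 1 = 8; strictly interior points = area - boundary/2 + 1 = 1205; answer 1205
Step 2: Y1 = 1205; m = 1639; 1639 = 11 * 149; sigma = (1 + 11) * (1 + 149) = 12 * 150 = 1800; answer 1800
Step 3: Y2 = 1800; w = 3; total draws C(8,3) = 56; complement C(5,3) = 10; favorable 56 - 10 = 46; P = 23/28; answer 23/28

23/28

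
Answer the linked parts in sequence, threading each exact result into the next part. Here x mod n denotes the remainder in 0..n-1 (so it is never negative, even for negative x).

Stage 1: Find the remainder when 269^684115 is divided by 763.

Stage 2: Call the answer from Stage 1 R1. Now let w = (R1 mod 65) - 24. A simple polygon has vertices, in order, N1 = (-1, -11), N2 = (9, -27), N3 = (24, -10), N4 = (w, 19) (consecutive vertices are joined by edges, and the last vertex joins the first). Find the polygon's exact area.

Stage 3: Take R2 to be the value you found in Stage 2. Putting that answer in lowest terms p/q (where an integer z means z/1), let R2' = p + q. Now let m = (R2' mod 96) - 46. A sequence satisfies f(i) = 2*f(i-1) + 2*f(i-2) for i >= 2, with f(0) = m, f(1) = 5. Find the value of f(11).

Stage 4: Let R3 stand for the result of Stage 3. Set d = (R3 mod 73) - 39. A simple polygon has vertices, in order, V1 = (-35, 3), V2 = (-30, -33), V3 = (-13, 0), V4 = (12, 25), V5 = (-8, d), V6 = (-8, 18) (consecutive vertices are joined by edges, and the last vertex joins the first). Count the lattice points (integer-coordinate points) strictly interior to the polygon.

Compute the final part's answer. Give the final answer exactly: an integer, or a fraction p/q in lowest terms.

818

Stage 1: squarings mod 763: 269^1=269, 269^2=639, 269^4=116, 269^8=485, 269^16=221, 269^32=9, 269^64=81, 269^128=457, 269^256=550, 269^512=352, 269^1024=298, 269^2048=296, 269^4096=634, 269^8192=618, 269^16384=424, 269^32768=471, 269^65536=571, 269^131072=240, 269^262144=375, 269^524288=233; 269^684115 = 269^1 * 269^2 * 269^16 * 269^64 * 269^4096 * 269^8192 * 269^16384 * 269^131072 * 269^524288 = 535 (mod 763); answer 535
Stage 2: R1 = 535; w = -9; cross terms: (-1*-27 - 9*-11)=126, (9*-10 - 24*-27)=558, (24*19 - -9*-10)=366, (-9*-11 - -1*19)=118; twice the area = |1168| = 1168; area = 584; answer 584
Stage 3: R2 = 584; threaded value p + q = 585; m = -37; f(2) = 2*(5) + 2*(-37) = -64; iterating: f(2)=-64, f(3)=-118, f(4)=-364, f(5)=-964, f(6)=-2656, f(7)=-7240, f(8)=-19792, f(9)=-54064, f(10)=-147712, f(11)=-403552; answer -403552
Stage 4: R3 = -403552; d = 26; cross terms: (-35*-33 - -30*3)=1245, (-30*0 - -13*-33)=-429, (-13*25 - 12*0)=-325, (12*26 - -8*25)=512, (-8*18 - -8*26)=64, (-8*3 - -35*18)=606; twice the area = |1673| = 1673; area = 1673/2; boundary points = 1 + 1 + 25 + 1 + 8 + 3 = 39; strictly interior points = area - boundary/2 + 1 = 818; answer 818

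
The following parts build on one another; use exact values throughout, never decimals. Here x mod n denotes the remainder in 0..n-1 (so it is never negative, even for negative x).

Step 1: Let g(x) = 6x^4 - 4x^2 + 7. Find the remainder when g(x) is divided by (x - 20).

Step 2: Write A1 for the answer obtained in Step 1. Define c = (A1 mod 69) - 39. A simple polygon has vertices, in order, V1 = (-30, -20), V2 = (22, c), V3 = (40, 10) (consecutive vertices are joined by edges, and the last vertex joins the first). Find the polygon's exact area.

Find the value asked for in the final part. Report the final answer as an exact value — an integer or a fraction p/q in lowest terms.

Step 1: remainder = value at the root: 6*(20)^4 - 4*(20)^2 + 7 = (960000) + (-1600) + (7) = 958407; answer 958407
Step 2: A1 = 958407; c = 27; cross terms: (-30*27 - 22*-20)=-370, (22*10 - 40*27)=-860, (40*-20 - -30*10)=-500; twice the area = |-1730| = 1730; area = 865; answer 865

865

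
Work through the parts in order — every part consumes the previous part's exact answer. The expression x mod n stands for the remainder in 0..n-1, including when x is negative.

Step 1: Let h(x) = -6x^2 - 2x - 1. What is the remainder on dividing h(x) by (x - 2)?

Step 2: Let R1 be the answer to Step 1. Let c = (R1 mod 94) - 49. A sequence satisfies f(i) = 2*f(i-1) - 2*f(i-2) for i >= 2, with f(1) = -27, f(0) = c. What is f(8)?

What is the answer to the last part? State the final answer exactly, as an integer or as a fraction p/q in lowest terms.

256

Step 1: remainder = value at the root: -6*(2)^2 - 2*(2)^1 - 1 = (-24) + (-4) + (-1) = -29; answer -29
Step 2: R1 = -29; c = 16; f(2) = 2*(-27) - 2*(16) = -86; iterating: f(2)=-86, f(3)=-118, f(4)=-64, f(5)=108, f(6)=344, f(7)=472, f(8)=256; answer 256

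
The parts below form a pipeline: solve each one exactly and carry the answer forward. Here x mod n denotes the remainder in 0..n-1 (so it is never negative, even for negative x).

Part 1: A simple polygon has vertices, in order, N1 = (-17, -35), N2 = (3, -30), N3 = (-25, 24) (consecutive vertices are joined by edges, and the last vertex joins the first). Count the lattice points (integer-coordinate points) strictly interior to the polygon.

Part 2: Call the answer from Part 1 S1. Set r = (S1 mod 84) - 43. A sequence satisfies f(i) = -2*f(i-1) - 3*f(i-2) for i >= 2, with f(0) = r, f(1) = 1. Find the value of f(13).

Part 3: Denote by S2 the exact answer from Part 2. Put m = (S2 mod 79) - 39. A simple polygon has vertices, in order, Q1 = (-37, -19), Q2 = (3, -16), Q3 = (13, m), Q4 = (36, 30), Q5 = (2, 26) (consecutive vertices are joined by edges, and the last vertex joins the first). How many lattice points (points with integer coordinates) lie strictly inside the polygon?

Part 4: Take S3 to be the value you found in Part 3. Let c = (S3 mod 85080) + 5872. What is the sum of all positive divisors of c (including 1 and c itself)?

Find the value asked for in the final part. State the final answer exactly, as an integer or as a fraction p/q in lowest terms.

Part 1: cross terms: (-17*-30 - 3*-35)=615, (3*24 - -25*-30)=-678, (-25*-35 - -17*24)=1283; twice the area = |1220| = 1220; area = 610; boundary points = 5 + 2 + 1 = 8; strictly interior points = area - boundary/2 + 1 = 607; answer 607
Part 2: S1 = 607; r = -24; f(2) = -2*(1) - 3*(-24) = 70; iterating: f(2)=70, f(3)=-143, f(4)=76, f(5)=277, f(6)=-782, f(7)=733, f(8)=880, f(9)=-3959, f(10)=5278, f(11)=1321, f(12)=-18476, f(13)=32989; answer 32989
Part 3: S2 = 32989; m = 7; cross terms: (-37*-16 - 3*-19)=649, (3*7 - 13*-16)=229, (13*30 - 36*7)=138, (36*26 - 2*30)=876, (2*-19 - -37*26)=924; twice the area = |2816| = 2816; area = 1408; boundary points = 1 + 1 + 23 + 2 + 3 = 30; strictly interior points = area - boundary/2 + 1 = 1394; answer 1394
Part 4: S3 = 1394; c = 7266; 7266 = 2 * 3 * 7 * 173; sigma = (1 + 2) * (1 + 3) * (1 + 7) * (1 + 173) = 3 * 4 * 8 * 174 = 16704; answer 16704

16704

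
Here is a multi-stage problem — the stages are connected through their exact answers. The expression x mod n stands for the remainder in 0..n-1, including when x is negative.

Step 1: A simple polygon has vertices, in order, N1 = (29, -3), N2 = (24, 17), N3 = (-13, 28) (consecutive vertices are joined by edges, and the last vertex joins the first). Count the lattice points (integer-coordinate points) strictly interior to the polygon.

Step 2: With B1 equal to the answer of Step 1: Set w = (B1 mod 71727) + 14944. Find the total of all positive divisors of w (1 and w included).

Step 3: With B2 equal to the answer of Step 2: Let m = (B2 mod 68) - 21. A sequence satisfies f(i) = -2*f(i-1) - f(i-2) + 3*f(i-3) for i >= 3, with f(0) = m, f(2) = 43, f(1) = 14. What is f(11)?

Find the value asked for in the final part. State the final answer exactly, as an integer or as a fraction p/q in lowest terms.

Step 1: cross terms: (29*17 - 24*-3)=565, (24*28 - -13*17)=893, (-13*-3 - 29*28)=-773; twice the area = |685| = 685; area = 685/2; boundary points = 5 + 1 + 1 = 7; strictly interior points = area - boundary/2 + 1 = 340; answer 340
Step 2: B1 = 340; w = 15284; 15284 = 2^2 * 3821; sigma = (1 + 2 + 4) * (1 + 3821) = 7 * 3822 = 26754; answer 26754
Step 3: B2 = 26754; m = 9; f(3) = -2*(43) - 1*(14) + 3*(9) = -73; iterating: f(3)=-73, f(4)=145, f(5)=-88, f(6)=-188, f(7)=899, f(8)=-1874, f(9)=2285, f(10)=1, f(11)=-7909; answer -7909

-7909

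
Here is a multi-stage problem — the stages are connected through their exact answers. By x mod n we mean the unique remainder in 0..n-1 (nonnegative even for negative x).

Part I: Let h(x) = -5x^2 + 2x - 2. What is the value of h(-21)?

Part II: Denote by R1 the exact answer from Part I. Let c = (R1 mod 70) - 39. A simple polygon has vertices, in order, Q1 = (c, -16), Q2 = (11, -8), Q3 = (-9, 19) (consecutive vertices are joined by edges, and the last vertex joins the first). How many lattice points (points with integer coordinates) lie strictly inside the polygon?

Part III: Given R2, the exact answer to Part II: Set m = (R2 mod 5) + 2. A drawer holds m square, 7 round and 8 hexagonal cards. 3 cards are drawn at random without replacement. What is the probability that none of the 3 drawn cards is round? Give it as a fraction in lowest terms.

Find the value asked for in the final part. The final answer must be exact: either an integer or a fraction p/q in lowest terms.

143/570

Part I: -5*(-21)^2 + 2*(-21)^1 - 2 = (-2205) + (-42) + (-2) = -2249; answer -2249
Part II: R1 = -2249; c = 22; cross terms: (22*-8 - 11*-16)=0, (11*19 - -9*-8)=137, (-9*-16 - 22*19)=-274; twice the area = |-137| = 137; area = 137/2; boundary points = 1 + 1 + 1 = 3; strictly interior points = area - boundary/2 + 1 = 68; answer 68
Part III: R2 = 68; m = 5; total draws C(20,3) = 1140; favorable C(13,3) = 286; P = 143/570; answer 143/570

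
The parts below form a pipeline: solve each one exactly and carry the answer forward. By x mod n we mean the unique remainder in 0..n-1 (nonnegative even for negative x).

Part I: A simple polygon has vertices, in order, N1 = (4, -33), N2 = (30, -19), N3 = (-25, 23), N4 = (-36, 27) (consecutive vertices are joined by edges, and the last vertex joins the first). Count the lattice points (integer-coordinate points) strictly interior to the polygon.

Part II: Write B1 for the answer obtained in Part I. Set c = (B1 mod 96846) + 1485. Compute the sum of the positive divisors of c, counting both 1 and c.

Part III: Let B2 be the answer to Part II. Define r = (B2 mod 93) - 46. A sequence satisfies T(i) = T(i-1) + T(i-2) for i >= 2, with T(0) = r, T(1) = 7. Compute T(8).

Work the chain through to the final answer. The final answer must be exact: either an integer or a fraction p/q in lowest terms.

-61

Part I: cross terms: (4*-19 - 30*-33)=914, (30*23 - -25*-19)=215, (-25*27 - -36*23)=153, (-36*-33 - 4*27)=1080; twice the area = |2362| = 2362; area = 1181; boundary points = 2 + 1 + 1 + 20 = 24; strictly interior points = area - boundary/2 + 1 = 1170; answer 1170
Part II: B1 = 1170; c = 2655; 2655 = 3^2 * 5 * 59; sigma = (1 + 3 + 9) * (1 + 5) * (1 + 59) = 13 * 6 * 60 = 4680; answer 4680
Part III: B2 = 4680; r = -16; T(2) = 1*(7) + 1*(-16) = -9; iterating: T(2)=-9, T(3)=-2, T(4)=-11, T(5)=-13, T(6)=-24, T(7)=-37, T(8)=-61; answer -61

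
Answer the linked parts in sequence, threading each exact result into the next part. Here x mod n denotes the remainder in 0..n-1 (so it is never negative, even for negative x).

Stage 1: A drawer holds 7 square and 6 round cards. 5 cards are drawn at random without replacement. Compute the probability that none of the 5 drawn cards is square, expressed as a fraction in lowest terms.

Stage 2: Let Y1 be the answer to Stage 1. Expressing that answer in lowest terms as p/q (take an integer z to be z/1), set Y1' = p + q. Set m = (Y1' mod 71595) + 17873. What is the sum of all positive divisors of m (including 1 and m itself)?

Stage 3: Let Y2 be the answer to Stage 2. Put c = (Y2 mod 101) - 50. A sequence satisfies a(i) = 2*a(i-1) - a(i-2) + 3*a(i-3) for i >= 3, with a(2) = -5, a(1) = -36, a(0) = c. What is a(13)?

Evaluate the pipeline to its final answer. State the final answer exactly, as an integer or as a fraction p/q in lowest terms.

-217965

Stage 1: total draws C(13,5) = 1287; favorable C(6,5) = 6; P = 2/429; answer 2/429
Stage 2: Y1 = 2/429; threaded value p + q = 431; m = 18304; 18304 = 2^7 * 11 * 13; sigma = (1 + 2 + 4 + 8 + 16 + 32 + 64 + 128) * (1 + 11) * (1 + 13) = 255 * 12 * 14 = 42840; answer 42840
Stage 3: Y2 = 42840; c = -34; a(3) = 2*(-5) - 1*(-36) + 3*(-34) = -76; iterating: a(3)=-76, a(4)=-255, a(5)=-449, a(6)=-871, a(7)=-2058, a(8)=-4592, a(9)=-9739, a(10)=-21060, a(11)=-46157, a(12)=-100471, a(13)=-217965; answer -217965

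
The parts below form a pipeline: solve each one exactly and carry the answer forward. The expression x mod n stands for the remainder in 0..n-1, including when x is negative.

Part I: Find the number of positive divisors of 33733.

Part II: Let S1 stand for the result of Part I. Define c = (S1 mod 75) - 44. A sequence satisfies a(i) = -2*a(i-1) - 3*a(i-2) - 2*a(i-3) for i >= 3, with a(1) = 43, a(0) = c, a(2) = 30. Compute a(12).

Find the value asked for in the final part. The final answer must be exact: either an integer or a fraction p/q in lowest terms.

-278

Part I: 33733 = 7 * 61 * 79; number of divisors = (1+1) * (1+1) * (1+1) = 8; answer 8
Part II: S1 = 8; c = -36; a(3) = -2*(30) - 3*(43) - 2*(-36) = -117; iterating: a(3)=-117, a(4)=58, a(5)=175, a(6)=-290, a(7)=-61, a(8)=642, a(9)=-521, a(10)=-762, a(11)=1803, a(12)=-278; answer -278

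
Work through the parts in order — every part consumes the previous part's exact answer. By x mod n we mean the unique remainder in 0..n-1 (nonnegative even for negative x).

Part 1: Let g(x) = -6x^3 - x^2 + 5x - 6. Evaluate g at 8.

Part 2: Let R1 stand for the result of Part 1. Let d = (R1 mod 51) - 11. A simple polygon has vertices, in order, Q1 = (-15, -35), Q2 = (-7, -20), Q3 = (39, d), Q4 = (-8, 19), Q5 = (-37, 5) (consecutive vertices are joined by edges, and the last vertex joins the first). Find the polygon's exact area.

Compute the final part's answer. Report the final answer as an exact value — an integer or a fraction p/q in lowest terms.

3607/2

Part 1: -6*(8)^3 - 1*(8)^2 + 5*(8)^1 - 6 = (-3072) + (-64) + (40) + (-6) = -3102; answer -3102
Part 2: R1 = -3102; d = -2; cross terms: (-15*-20 - -7*-35)=55, (-7*-2 - 39*-20)=794, (39*19 - -8*-2)=725, (-8*5 - -37*19)=663, (-37*-35 - -15*5)=1370; twice the area = |3607| = 3607; area = 3607/2; answer 3607/2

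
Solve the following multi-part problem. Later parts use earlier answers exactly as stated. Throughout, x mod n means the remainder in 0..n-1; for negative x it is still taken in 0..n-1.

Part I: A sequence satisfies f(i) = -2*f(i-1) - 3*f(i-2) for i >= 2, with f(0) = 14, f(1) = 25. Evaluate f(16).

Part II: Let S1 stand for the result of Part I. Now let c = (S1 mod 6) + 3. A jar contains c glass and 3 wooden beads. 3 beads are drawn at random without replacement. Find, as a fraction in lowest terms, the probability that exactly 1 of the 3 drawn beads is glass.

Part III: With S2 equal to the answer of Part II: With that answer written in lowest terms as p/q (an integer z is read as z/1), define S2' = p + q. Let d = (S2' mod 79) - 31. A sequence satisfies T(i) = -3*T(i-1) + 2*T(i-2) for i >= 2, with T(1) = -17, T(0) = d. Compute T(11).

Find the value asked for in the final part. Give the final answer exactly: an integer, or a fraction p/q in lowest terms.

-7371043

Part I: f(2) = -2*(25) - 3*(14) = -92; iterating: f(2)=-92, f(3)=109, f(4)=58, f(5)=-443, f(6)=712, f(7)=-95, f(8)=-1946, f(9)=4177, f(10)=-2516, f(11)=-7499, f(12)=22546, f(13)=-22595, f(14)=-22448, f(15)=112681, f(16)=-158018; answer -158018
Part II: S1 = -158018; c = 7; total draws C(10,3) = 120; favorable C(7,1)*C(3,2) = 21; P = 7/40; answer 7/40
Part III: S2 = 7/40; threaded value p + q = 47; d = 16; T(2) = -3*(-17) + 2*(16) = 83; iterating: T(2)=83, T(3)=-283, T(4)=1015, T(5)=-3611, T(6)=12863, T(7)=-45811, T(8)=163159, T(9)=-581099, T(10)=2069615, T(11)=-7371043; answer -7371043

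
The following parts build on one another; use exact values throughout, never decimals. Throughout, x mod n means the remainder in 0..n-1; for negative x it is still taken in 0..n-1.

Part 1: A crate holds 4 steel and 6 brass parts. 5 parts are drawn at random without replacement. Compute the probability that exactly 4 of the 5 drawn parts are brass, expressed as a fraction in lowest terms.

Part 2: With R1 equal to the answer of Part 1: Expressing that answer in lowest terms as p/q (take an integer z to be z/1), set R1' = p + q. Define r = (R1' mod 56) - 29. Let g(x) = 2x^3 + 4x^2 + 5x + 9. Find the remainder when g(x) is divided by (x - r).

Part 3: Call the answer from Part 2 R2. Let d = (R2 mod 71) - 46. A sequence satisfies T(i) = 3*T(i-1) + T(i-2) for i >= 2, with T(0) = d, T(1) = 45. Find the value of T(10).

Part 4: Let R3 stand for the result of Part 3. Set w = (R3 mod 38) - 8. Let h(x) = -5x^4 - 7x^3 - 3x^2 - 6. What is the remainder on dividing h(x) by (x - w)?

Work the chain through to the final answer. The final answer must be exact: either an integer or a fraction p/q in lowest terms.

Part 1: total draws C(10,5) = 252; favorable C(6,4)*C(4,1) = 60; P = 5/21; answer 5/21
Part 2: R1 = 5/21; threaded value p + q = 26; r = -3; remainder = value at the root: 2*(-3)^3 + 4*(-3)^2 + 5*(-3)^1 + 9 = (-54) + (36) + (-15) + (9) = -24; answer -24
Part 3: R2 = -24; d = 1; T(2) = 3*(45) + 1*(1) = 136; iterating: T(2)=136, T(3)=453, T(4)=1495, T(5)=4938, T(6)=16309, T(7)=53865, T(8)=177904, T(9)=587577, T(10)=1940635; answer 1940635
Part 4: R3 = 1940635; w = 5; remainder = value at the root: -5*(5)^4 - 7*(5)^3 - 3*(5)^2 - 6 = (-3125) + (-875) + (-75) + (-6) = -4081; answer -4081

-4081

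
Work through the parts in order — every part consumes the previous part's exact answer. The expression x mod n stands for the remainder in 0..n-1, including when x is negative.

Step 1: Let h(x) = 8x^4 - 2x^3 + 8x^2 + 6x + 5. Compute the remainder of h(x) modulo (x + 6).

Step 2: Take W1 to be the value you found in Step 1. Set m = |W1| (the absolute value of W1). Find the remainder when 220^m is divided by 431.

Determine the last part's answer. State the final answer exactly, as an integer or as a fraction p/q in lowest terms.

337

Step 1: remainder = value at the root: 8*(-6)^4 - 2*(-6)^3 + 8*(-6)^2 + 6*(-6)^1 + 5 = (10368) + (432) + (288) + (-36) + (5) = 11057; answer 11057
Step 2: W1 = 11057; m = 11057; squarings mod 431: 220^1=220, 220^2=128, 220^4=6, 220^8=36, 220^16=3, 220^32=9, 220^64=81, 220^128=96, 220^256=165, 220^512=72, 220^1024=12, 220^2048=144, 220^4096=48, 220^8192=149; 220^11057 = 220^1 * 220^16 * 220^32 * 220^256 * 220^512 * 220^2048 * 220^8192 = 337 (mod 431); answer 337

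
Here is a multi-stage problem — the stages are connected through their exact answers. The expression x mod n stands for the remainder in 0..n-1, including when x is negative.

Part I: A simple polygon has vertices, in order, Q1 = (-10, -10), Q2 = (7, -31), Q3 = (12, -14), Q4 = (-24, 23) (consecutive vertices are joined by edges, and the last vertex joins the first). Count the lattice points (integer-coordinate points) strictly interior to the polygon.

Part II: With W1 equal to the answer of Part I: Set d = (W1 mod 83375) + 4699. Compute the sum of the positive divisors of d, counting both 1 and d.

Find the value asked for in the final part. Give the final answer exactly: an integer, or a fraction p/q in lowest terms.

Part I: cross terms: (-10*-31 - 7*-10)=380, (7*-14 - 12*-31)=274, (12*23 - -24*-14)=-60, (-24*-10 - -10*23)=470; twice the area = |1064| = 1064; area = 532; boundary points = 1 + 1 + 1 + 1 = 4; strictly interior points = area - boundary/2 + 1 = 531; answer 531
Part II: W1 = 531; d = 5230; 5230 = 2 * 5 * 523; sigma = (1 + 2) * (1 + 5) * (1 + 523) = 3 * 6 * 524 = 9432; answer 9432

9432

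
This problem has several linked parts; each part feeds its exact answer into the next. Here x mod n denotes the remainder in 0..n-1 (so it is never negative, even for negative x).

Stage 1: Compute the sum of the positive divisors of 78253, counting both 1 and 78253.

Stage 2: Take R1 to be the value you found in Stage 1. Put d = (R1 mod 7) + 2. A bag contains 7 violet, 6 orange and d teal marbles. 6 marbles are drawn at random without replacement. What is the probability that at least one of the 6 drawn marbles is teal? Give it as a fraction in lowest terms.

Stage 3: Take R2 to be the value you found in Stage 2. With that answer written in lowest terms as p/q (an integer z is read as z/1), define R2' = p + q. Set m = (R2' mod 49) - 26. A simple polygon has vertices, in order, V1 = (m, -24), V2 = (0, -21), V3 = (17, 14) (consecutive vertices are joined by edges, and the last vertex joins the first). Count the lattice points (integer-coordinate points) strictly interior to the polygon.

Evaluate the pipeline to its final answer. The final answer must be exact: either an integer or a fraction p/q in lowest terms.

393

Stage 1: 78253 = 7^2 * 1597; sigma = (1 + 7 + 49) * (1 + 1597) = 57 * 1598 = 91086; answer 91086
Stage 2: R1 = 91086; d = 4; total draws C(17,6) = 12376; complement C(13,6) = 1716; favorable 12376 - 1716 = 10660; P = 205/238; answer 205/238
Stage 3: R2 = 205/238; threaded value p + q = 443; m = -24; cross terms: (-24*-21 - 0*-24)=504, (0*14 - 17*-21)=357, (17*-24 - -24*14)=-72; twice the area = |789| = 789; area = 789/2; boundary points = 3 + 1 + 1 = 5; strictly interior points = area - boundary/2 + 1 = 393; answer 393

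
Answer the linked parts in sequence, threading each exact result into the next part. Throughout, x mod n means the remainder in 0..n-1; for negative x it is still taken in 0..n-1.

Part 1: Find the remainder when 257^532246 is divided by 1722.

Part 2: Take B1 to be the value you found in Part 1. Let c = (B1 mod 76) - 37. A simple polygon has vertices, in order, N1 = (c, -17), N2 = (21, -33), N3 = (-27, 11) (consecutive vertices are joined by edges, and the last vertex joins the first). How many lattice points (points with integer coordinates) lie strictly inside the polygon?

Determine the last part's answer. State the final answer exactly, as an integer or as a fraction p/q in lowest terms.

668

Part 1: squarings mod 1722: 257^1=257, 257^2=613, 257^4=373, 257^8=1369, 257^16=625, 257^32=1453, 257^64=37, 257^128=1369, 257^256=625, 257^512=1453, 257^1024=37, 257^2048=1369, 257^4096=625, 257^8192=1453, 257^16384=37, 257^32768=1369, 257^65536=625, 257^131072=1453, 257^262144=37, 257^524288=1369; 257^532246 = 257^2 * 257^4 * 257^16 * 257^256 * 257^512 * 257^1024 * 257^2048 * 257^4096 * 257^524288 = 1591 (mod 1722); answer 1591
Part 2: B1 = 1591; c = 34; cross terms: (34*-33 - 21*-17)=-765, (21*11 - -27*-33)=-660, (-27*-17 - 34*11)=85; twice the area = |-1340| = 1340; area = 670; boundary points = 1 + 4 + 1 = 6; strictly interior points = area - boundary/2 + 1 = 668; answer 668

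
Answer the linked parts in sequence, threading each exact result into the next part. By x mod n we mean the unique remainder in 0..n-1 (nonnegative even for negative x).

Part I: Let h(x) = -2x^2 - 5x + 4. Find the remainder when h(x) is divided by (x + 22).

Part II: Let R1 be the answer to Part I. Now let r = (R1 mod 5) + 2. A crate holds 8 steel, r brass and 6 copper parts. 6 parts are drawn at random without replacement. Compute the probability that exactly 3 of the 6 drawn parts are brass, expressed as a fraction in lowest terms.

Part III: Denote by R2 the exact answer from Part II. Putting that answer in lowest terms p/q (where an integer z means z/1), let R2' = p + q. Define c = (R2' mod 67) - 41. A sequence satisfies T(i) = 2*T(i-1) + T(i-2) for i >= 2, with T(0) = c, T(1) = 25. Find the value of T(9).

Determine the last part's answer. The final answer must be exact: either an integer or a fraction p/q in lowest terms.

Part I: remainder = value at the root: -2*(-22)^2 - 5*(-22)^1 + 4 = (-968) + (110) + (4) = -854; answer -854
Part II: R1 = -854; r = 3; total draws C(17,6) = 12376; favorable C(3,3)*C(14,3) = 364; P = 1/34; answer 1/34
Part III: R2 = 1/34; threaded value p + q = 35; c = -6; T(2) = 2*(25) + 1*(-6) = 44; iterating: T(2)=44, T(3)=113, T(4)=270, T(5)=653, T(6)=1576, T(7)=3805, T(8)=9186, T(9)=22177; answer 22177

22177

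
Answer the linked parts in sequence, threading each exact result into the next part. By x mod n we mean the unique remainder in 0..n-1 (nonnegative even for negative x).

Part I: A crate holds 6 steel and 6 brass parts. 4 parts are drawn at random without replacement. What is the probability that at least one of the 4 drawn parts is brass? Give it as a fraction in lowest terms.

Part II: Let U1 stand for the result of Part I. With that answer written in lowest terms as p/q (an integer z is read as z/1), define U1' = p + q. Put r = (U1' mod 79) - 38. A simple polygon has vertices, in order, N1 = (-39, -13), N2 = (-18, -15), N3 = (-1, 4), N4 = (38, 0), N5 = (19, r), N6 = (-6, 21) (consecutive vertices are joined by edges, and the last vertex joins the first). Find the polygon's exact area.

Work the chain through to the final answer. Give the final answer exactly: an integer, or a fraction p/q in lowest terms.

1298

Part I: total draws C(12,4) = 495; complement C(6,4) = 15; favorable 495 - 15 = 480; P = 32/33; answer 32/33
Part II: U1 = 32/33; threaded value p + q = 65; r = 27; cross terms: (-39*-15 - -18*-13)=351, (-18*4 - -1*-15)=-87, (-1*0 - 38*4)=-152, (38*27 - 19*0)=1026, (19*21 - -6*27)=561, (-6*-13 - -39*21)=897; twice the area = |2596| = 2596; area = 1298; answer 1298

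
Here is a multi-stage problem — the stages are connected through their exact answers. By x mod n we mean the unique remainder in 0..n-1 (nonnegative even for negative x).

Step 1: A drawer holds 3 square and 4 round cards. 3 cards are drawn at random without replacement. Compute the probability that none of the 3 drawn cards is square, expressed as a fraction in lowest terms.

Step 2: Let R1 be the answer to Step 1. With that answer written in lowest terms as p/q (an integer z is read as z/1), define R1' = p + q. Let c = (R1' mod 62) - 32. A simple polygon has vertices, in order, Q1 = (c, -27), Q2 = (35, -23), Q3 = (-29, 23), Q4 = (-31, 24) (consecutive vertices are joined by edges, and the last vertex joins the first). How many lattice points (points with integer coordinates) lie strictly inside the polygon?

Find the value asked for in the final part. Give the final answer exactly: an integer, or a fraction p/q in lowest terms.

801

Step 1: total draws C(7,3) = 35; favorable C(4,3) = 4; P = 4/35; answer 4/35
Step 2: R1 = 4/35; threaded value p + q = 39; c = 7; cross terms: (7*-23 - 35*-27)=784, (35*23 - -29*-23)=138, (-29*24 - -31*23)=17, (-31*-27 - 7*24)=669; twice the area = |1608| = 1608; area = 804; boundary points = 4 + 2 + 1 + 1 = 8; strictly interior points = area - boundary/2 + 1 = 801; answer 801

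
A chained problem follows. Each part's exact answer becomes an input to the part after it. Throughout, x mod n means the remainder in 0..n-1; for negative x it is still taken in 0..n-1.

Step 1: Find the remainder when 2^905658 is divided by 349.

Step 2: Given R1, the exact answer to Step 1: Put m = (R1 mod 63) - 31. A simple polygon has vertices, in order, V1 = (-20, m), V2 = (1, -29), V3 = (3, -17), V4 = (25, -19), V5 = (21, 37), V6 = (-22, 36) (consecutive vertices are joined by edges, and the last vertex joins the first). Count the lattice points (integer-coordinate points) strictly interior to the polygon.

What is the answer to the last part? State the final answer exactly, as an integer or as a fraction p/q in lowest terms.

2092

Step 1: squarings mod 349: 2^1=2, 2^2=4, 2^4=16, 2^8=256, 2^16=273, 2^32=192, 2^64=219, 2^128=148, 2^256=266, 2^512=258, 2^1024=254, 2^2048=300, 2^4096=307, 2^8192=19, 2^16384=12, 2^32768=144, 2^65536=145, 2^131072=85, 2^262144=245, 2^524288=346; 2^905658 = 2^2 * 2^8 * 2^16 * 2^32 * 2^128 * 2^256 * 2^4096 * 2^16384 * 2^32768 * 2^65536 * 2^262144 * 2^524288 = 239 (mod 349); answer 239
Step 2: R1 = 239; m = 19; cross terms: (-20*-29 - 1*19)=561, (1*-17 - 3*-29)=70, (3*-19 - 25*-17)=368, (25*37 - 21*-19)=1324, (21*36 - -22*37)=1570, (-22*19 - -20*36)=302; twice the area = |4195| = 4195; area = 4195/2; boundary points = 3 + 2 + 2 + 4 + 1 + 1 = 13; strictly interior points = area - boundary/2 + 1 = 2092; answer 2092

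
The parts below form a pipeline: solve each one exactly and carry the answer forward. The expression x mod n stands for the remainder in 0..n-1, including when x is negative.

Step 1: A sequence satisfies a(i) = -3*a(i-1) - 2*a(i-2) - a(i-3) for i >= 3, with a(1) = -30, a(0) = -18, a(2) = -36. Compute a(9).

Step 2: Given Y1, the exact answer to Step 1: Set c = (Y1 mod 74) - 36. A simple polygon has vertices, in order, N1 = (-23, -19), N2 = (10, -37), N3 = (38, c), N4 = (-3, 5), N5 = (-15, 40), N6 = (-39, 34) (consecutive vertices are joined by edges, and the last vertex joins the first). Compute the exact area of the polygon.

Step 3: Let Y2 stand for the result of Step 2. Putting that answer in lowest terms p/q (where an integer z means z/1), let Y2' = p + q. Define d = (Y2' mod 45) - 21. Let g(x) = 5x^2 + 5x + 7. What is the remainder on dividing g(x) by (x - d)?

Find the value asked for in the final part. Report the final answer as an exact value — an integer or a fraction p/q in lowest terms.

1907

Step 1: a(3) = -3*(-36) - 2*(-30) - 1*(-18) = 186; iterating: a(3)=186, a(4)=-456, a(5)=1032, a(6)=-2370, a(7)=5502, a(8)=-12798, a(9)=29760; answer 29760
Step 2: Y1 = 29760; c = -24; cross terms: (-23*-37 - 10*-19)=1041, (10*-24 - 38*-37)=1166, (38*5 - -3*-24)=118, (-3*40 - -15*5)=-45, (-15*34 - -39*40)=1050, (-39*-19 - -23*34)=1523; twice the area = |4853| = 4853; area = 4853/2; answer 4853/2
Step 3: Y2 = 4853/2; threaded value p + q = 4855; d = 19; remainder = value at the root: 5*(19)^2 + 5*(19)^1 + 7 = (1805) + (95) + (7) = 1907; answer 1907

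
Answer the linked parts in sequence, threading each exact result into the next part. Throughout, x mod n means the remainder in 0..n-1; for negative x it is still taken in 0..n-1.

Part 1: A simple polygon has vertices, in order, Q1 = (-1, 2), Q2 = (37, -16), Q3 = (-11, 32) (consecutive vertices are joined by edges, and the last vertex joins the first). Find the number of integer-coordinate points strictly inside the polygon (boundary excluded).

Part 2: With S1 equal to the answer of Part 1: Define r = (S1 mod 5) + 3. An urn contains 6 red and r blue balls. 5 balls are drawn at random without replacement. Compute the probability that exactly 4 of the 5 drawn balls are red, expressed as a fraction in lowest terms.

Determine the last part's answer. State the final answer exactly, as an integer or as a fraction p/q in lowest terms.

5/21

Part 1: cross terms: (-1*-16 - 37*2)=-58, (37*32 - -11*-16)=1008, (-11*2 - -1*32)=10; twice the area = |960| = 960; area = 480; boundary points = 2 + 48 + 10 = 60; strictly interior points = area - boundary/2 + 1 = 451; answer 451
Part 2: S1 = 451; r = 4; total draws C(10,5) = 252; favorable C(6,4)*C(4,1) = 60; P = 5/21; answer 5/21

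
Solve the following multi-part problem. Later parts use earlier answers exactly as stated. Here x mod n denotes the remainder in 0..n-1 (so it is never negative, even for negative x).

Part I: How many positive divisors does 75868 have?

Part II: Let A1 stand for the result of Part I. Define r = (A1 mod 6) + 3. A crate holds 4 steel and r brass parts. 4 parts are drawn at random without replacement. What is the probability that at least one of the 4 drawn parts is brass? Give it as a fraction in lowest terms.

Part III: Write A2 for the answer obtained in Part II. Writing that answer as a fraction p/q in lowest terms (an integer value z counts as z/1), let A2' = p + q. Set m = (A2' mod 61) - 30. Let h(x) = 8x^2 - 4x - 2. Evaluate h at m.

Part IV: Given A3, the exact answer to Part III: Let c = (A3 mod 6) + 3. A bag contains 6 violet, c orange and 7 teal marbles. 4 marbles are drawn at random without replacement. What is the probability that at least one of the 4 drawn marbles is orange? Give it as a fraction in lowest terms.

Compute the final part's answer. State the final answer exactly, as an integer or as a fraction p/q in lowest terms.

826/969

Part I: 75868 = 2^2 * 13 * 1459; number of divisors = (2+1) * (1+1) * (1+1) = 12; answer 12
Part II: A1 = 12; r = 3; total draws C(7,4) = 35; complement C(4,4) = 1; favorable 35 - 1 = 34; P = 34/35; answer 34/35
Part III: A2 = 34/35; threaded value p + q = 69; m = -22; 8*(-22)^2 - 4*(-22)^1 - 2 = (3872) + (88) + (-2) = 3958; answer 3958
Part IV: A3 = 3958; c = 7; total draws C(20,4) = 4845; complement C(13,4) = 715; favorable 4845 - 715 = 4130; P = 826/969; answer 826/969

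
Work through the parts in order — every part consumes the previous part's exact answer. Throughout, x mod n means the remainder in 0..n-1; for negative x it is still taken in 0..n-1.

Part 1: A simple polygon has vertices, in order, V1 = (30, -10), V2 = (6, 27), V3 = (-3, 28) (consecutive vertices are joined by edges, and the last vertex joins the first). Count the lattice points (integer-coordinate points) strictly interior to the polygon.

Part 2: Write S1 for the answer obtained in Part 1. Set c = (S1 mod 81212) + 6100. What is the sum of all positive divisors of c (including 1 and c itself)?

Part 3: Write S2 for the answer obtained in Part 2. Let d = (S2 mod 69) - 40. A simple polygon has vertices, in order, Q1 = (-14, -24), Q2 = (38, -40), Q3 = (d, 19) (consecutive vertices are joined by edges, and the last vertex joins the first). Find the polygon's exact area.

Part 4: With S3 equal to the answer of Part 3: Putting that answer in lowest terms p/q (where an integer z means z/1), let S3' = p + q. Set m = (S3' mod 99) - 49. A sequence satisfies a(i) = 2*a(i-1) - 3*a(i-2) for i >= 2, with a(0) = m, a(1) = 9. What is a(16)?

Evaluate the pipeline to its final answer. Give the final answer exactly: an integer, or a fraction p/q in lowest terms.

364164

Part 1: cross terms: (30*27 - 6*-10)=870, (6*28 - -3*27)=249, (-3*-10 - 30*28)=-810; twice the area = |309| = 309; area = 309/2; boundary points = 1 + 1 + 1 = 3; strictly interior points = area - boundary/2 + 1 = 154; answer 154
Part 2: S1 = 154; c = 6254; 6254 = 2 * 53 * 59; sigma = (1 + 2) * (1 + 53) * (1 + 59) = 3 * 54 * 60 = 9720; answer 9720
Part 3: S2 = 9720; d = 20; cross terms: (-14*-40 - 38*-24)=1472, (38*19 - 20*-40)=1522, (20*-24 - -14*19)=-214; twice the area = |2780| = 2780; area = 1390; answer 1390
Part 4: S3 = 1390; threaded value p + q = 1391; m = -44; a(2) = 2*(9) - 3*(-44) = 150; iterating: a(2)=150, a(3)=273, a(4)=96, a(5)=-627, a(6)=-1542, a(7)=-1203, a(8)=2220, a(9)=8049, a(10)=9438, a(11)=-5271, a(12)=-38856, a(13)=-61899, a(14)=-7230, a(15)=171237, a(16)=364164; answer 364164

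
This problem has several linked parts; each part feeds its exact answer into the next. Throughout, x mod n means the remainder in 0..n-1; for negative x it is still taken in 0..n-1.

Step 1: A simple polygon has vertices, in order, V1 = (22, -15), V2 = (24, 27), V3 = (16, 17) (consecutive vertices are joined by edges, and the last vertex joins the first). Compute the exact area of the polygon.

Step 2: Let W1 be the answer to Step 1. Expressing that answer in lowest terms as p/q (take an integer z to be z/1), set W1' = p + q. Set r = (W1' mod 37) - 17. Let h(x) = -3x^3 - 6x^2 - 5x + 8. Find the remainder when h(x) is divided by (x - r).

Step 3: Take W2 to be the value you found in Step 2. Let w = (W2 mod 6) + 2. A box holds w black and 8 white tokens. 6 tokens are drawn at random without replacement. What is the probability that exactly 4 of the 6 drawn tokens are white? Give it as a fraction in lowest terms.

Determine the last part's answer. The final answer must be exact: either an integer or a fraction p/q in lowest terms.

Step 1: cross terms: (22*27 - 24*-15)=954, (24*17 - 16*27)=-24, (16*-15 - 22*17)=-614; twice the area = |316| = 316; area = 158; answer 158
Step 2: W1 = 158; threaded value p + q = 159; r = -6; remainder = value at the root: -3*(-6)^3 - 6*(-6)^2 - 5*(-6)^1 + 8 = (648) + (-216) + (30) + (8) = 470; answer 470
Step 3: W2 = 470; w = 4; total draws C(12,6) = 924; favorable C(8,4)*C(4,2) = 420; P = 5/11; answer 5/11

5/11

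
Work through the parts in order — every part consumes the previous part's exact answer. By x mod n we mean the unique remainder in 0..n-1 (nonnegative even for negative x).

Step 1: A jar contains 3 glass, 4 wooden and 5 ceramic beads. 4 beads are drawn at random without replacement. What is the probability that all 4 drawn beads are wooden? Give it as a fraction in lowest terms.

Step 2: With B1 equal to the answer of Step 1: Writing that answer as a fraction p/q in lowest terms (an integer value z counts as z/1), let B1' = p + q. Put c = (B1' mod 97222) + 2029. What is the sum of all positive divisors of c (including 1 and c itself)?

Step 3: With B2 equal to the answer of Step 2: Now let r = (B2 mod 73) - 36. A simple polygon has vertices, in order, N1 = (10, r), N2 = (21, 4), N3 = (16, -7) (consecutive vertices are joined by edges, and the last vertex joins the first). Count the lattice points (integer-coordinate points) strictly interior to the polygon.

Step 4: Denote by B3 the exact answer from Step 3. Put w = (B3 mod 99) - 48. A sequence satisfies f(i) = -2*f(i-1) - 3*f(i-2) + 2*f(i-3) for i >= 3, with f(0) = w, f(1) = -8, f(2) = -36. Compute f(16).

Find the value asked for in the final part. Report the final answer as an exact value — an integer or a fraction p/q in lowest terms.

Step 1: total draws C(12,4) = 495; favorable C(4,4) = 1; P = 1/495; answer 1/495
Step 2: B1 = 1/495; threaded value p + q = 496; c = 2525; 2525 = 5^2 * 101; sigma = (1 + 5 + 25) * (1 + 101) = 31 * 102 = 3162; answer 3162
Step 3: B2 = 3162; r = -13; cross terms: (10*4 - 21*-13)=313, (21*-7 - 16*4)=-211, (16*-13 - 10*-7)=-138; twice the area = |-36| = 36; area = 18; boundary points = 1 + 1 + 6 = 8; strictly interior points = area - boundary/2 + 1 = 15; answer 15
Step 4: B3 = 15; w = -33; f(3) = -2*(-36) - 3*(-8) + 2*(-33) = 30; iterating: f(3)=30, f(4)=32, f(5)=-226, f(6)=416, f(7)=-90, f(8)=-1520, f(9)=4142, f(10)=-3904, f(11)=-7658, f(12)=35312, f(13)=-55458, f(14)=-10336, f(15)=257670, f(16)=-595248; answer -595248

-595248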